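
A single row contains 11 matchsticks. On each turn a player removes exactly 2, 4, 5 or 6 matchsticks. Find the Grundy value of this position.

Grundy values for subtraction set {2, 4, 5, 6}:
k:     0  1  2  3  4  5  6  7  8  9 10 11
g(k):  0  0  1  1  2  2  3  3  0  0  1  1
So g(11) = 1.

1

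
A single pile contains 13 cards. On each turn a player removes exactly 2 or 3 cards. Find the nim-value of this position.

1

Build the Grundy sequence with g(k) = mex{g(k−s) : s ∈ {2, 3}, s ≤ k}:
k:     0  1  2  3  4  5  6  7  8  9 10 11 12 13
g(k):  0  0  1  1  2  0  0  1  1  2  0  0  1  1
So g(13) = 1.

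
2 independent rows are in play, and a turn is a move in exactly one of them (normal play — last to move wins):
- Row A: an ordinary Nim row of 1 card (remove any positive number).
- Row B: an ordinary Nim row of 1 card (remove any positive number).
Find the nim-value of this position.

Row A is a plain Nim row of size 1, so its Grundy value is 1.
Row B is a plain Nim row of size 1, so its Grundy value is 1.
By the Sprague-Grundy theorem, the Grundy value of a sum of independent games is the XOR of the component values.
Combined value = 1 ⊕ 1 = 0.

0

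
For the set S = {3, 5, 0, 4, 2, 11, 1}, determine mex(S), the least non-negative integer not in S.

The values 0, 1, 2, 3, 4, 5 are all present; 6 is the first non-negative integer missing from the set.

6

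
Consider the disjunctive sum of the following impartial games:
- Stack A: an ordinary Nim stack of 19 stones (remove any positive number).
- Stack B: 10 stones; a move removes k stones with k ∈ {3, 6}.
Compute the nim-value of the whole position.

19

Stack A is a plain Nim stack of size 19, so its Grundy value is 19.
Grundy values for stack B (subtraction set {3, 6}):
k:     0  1  2  3  4  5  6  7  8  9 10
g(k):  0  0  0  1  1  1  2  2  2  0  0
So g(10) = 0.
The value of a disjunctive sum is the nim-sum of the parts.
Combined value = 19 XOR 0 = 19.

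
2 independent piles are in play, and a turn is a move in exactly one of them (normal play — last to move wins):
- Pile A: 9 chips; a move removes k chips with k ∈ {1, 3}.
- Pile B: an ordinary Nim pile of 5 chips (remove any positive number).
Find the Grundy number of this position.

Build the Grundy sequence for pile A with g(k) = mex{g(k−s) : s ∈ {1, 3}, s ≤ k}:
g(0) = mex{} = 0
g(1) = mex{0} = 1
g(2) = mex{1} = 0
g(3) = mex{0} = 1
g(4) = mex{1} = 0
g(5) = mex{0} = 1
g(6) = mex{1} = 0
g(7) = mex{0} = 1
g(8) = mex{1} = 0
g(9) = mex{0} = 1
So g(9) = 1.
Pile B is a plain Nim pile of size 5, so its Grundy value is 5.
The value of a disjunctive sum is the nim-sum of the parts.
Combined value = 1 XOR 5 = 4.

4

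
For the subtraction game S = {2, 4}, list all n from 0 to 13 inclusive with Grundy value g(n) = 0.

0, 1, 6, 7, 12, 13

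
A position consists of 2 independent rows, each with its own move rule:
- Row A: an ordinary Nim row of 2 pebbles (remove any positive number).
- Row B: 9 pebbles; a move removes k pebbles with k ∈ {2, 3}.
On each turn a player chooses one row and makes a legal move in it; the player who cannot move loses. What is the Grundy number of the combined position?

Row A is a plain Nim row of size 2, so its Grundy value is 2.
Grundy values for row B (subtraction set {2, 3}):
g(0) = mex{} = 0
g(1) = mex{} = 0
g(2) = mex{0} = 1
g(3) = mex{0} = 1
g(4) = mex{0,1} = 2
g(5) = mex{1} = 0
g(6) = mex{1,2} = 0
g(7) = mex{0,2} = 1
g(8) = mex{0} = 1
g(9) = mex{0,1} = 2
So g(9) = 2.
The value of a disjunctive sum is the nim-sum of the parts.
Combined value = 2 XOR 2 = 0.

0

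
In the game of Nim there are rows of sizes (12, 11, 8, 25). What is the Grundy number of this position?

Bitwise XOR of the heap sizes:
  01100  (12)
  01011  (11)
  01000  (8)
  11001  (25)
  -----
  10110  (22)

22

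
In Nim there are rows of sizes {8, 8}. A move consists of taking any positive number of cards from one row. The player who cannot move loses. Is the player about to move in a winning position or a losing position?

Losing position

Bitwise XOR of the heap sizes:
  1000  (8)
  1000  (8)
  ----
  0000  (0)
The nim-sum is 0, so this is a P-position: the player to move is in a losing position under optimal play.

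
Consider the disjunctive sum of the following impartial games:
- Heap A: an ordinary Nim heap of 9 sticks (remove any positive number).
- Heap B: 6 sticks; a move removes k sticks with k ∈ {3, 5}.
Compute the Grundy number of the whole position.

11

Heap A is a plain Nim heap of size 9, so its Grundy value is 9.
Build the Grundy sequence for heap B with g(k) = mex{g(k−s) : s ∈ {3, 5}, s ≤ k}:
k:     0  1  2  3  4  5  6
g(k):  0  0  0  1  1  1  2
So g(6) = 2.
By the Sprague-Grundy theorem, the Grundy value of a sum of independent games is the XOR of the component values.
Combined value = 9 ⊕ 2 = 11.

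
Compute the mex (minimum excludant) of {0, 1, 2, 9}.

3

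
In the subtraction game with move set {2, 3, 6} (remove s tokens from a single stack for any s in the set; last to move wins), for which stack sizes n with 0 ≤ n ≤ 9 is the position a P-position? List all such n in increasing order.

0, 1, 5, 9

Grundy values for subtraction set {2, 3, 6}:
k:     0  1  2  3  4  5  6  7  8  9
g(k):  0  0  1  1  2  0  3  1  2  0
The P-positions (g = 0) in 0..9 are 0, 1, 5, 9.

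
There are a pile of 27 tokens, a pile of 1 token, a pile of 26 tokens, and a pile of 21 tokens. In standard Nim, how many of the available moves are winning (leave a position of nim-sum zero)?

Nim-sum: 27 ⊕ 1 ⊕ 26 ⊕ 21 = 21.
The overall nim-sum is X = 21. A pile of size p has a winning move iff p XOR X < p (reduce it to p XOR X).
  27: 27 XOR 21 = 14 < 27 — winning move (to 14).
  1: 1 XOR 21 = 20 ≥ 1 — no move.
  26: 26 XOR 21 = 15 < 26 — winning move (to 15).
  21: 21 XOR 21 = 0 < 21 — winning move (to 0).
That gives 3 winning moves.

3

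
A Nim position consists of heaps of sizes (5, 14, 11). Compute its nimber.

0

Compute the nim-sum pairwise:
5 XOR 14 = 11
11 XOR 11 = 0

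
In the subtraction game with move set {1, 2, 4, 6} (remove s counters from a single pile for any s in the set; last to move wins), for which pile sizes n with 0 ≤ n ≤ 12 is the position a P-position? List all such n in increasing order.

Build the Grundy sequence with g(k) = mex{g(k−s) : s ∈ {1, 2, 4, 6}, s ≤ k}:
k:     0  1  2  3  4  5  6  7  8  9 10 11 12
g(k):  0  1  2  0  1  2  3  4  0  1  2  0  1
The P-positions (g = 0) in 0..12 are 0, 3, 8, 11.

0, 3, 8, 11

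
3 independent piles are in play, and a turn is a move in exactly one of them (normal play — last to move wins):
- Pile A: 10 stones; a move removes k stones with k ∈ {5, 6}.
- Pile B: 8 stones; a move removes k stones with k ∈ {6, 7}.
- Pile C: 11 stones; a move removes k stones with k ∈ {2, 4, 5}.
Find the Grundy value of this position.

For pile A, compute g(0), g(1), … with moves {5, 6}:
k:     0  1  2  3  4  5  6  7  8  9 10
g(k):  0  0  0  0  0  1  1  1  1  1  2
So g(10) = 2.
For pile B, compute g(0), g(1), … with moves {6, 7}:
g(0) = mex{} = 0
g(1) = mex{} = 0
g(2) = mex{} = 0
g(3) = mex{} = 0
g(4) = mex{} = 0
g(5) = mex{} = 0
g(6) = mex{0} = 1
g(7) = mex{0} = 1
g(8) = mex{0} = 1
So g(8) = 1.
For pile C, compute g(0), g(1), … with moves {2, 4, 5}:
g(0) = mex{} = 0
g(1) = mex{} = 0
g(2) = mex{0} = 1
g(3) = mex{0} = 1
g(4) = mex{0,1} = 2
g(5) = mex{0,1} = 2
g(6) = mex{0,1,2} = 3
g(7) = mex{1,2} = 0
g(8) = mex{1,2,3} = 0
g(9) = mex{0,2} = 1
g(10) = mex{0,2,3} = 1
g(11) = mex{0,1,3} = 2
So g(11) = 2.
The value of a disjunctive sum is the nim-sum of the parts.
Combined value = 2 ⊕ 1 ⊕ 2 = 1.

1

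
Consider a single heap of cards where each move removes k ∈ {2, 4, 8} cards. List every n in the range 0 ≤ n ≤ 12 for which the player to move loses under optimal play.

0, 1, 6, 7, 12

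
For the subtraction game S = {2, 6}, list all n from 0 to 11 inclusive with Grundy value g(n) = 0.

Build the Grundy sequence with g(k) = mex{g(k−s) : s ∈ {2, 6}, s ≤ k}:
k:     0  1  2  3  4  5  6  7  8  9 10 11
g(k):  0  0  1  1  0  0  1  1  0  0  1  1
The P-positions (g = 0) in 0..11 are 0, 1, 4, 5, 8, 9.

0, 1, 4, 5, 8, 9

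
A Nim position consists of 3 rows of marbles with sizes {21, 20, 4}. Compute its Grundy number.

5

Nim-sum: 21 ^ 20 ^ 4 = 5.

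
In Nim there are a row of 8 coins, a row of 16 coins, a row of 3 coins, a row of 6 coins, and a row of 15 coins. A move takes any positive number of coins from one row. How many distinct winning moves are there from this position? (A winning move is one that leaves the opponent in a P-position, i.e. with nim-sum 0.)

1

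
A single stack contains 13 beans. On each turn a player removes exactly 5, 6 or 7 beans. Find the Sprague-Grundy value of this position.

0

Build the Grundy sequence with g(k) = mex{g(k−s) : s ∈ {5, 6, 7}, s ≤ k}:
k:     0  1  2  3  4  5  6  7  8  9 10 11 12 13
g(k):  0  0  0  0  0  1  1  1  1  1  2  2  0  0
So g(13) = 0.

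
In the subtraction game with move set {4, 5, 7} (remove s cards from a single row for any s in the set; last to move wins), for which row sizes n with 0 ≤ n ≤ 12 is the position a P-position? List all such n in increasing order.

Grundy values for subtraction set {4, 5, 7}:
g(0) = mex{} = 0
g(1) = mex{} = 0
g(2) = mex{} = 0
g(3) = mex{} = 0
g(4) = mex{0} = 1
g(5) = mex{0} = 1
g(6) = mex{0} = 1
g(7) = mex{0} = 1
g(8) = mex{0,1} = 2
g(9) = mex{0,1} = 2
g(10) = mex{0,1} = 2
g(11) = mex{1} = 0
g(12) = mex{1,2} = 0
The P-positions (g = 0) in 0..12 are 0, 1, 2, 3, 11, 12.

0, 1, 2, 3, 11, 12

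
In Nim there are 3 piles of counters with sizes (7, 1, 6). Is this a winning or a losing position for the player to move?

Losing position

Bitwise XOR of the heap sizes:
  111  (7)
  001  (1)
  110  (6)
  ---
  000  (0)
The nim-sum is 0, so this is a P-position: the player to move is in a losing position under optimal play.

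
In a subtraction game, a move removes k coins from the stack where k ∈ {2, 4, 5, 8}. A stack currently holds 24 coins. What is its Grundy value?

Grundy values for subtraction set {2, 4, 5, 8}:
k:     0  1  2  3  4  5  6  7  8  9 10 11 12 13 14 15 16 17 18 19 20 21 22 23 24
g(k):  0  0  1  1  2  2  3  0  4  1  0  2  1  0  2  1  0  2  1  0  2  1  0  2  1
So g(24) = 1.

1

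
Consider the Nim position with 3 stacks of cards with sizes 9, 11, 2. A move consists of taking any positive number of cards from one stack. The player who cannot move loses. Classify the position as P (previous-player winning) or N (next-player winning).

Compute the nim-sum pairwise:
9 XOR 11 = 2
2 XOR 2 = 0
The nim-sum is 0, so this is a P-position: the player to move is in a losing position under optimal play.

P-position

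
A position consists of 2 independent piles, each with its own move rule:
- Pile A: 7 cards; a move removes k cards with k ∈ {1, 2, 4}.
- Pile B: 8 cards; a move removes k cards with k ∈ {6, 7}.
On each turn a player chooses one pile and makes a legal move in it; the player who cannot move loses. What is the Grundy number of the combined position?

0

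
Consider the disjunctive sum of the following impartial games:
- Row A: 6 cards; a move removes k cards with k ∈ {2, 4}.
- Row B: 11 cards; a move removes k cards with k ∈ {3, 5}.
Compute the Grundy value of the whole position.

For row A, compute g(0), g(1), … with moves {2, 4}:
g(0) = mex{} = 0
g(1) = mex{} = 0
g(2) = mex{0} = 1
g(3) = mex{0} = 1
g(4) = mex{0,1} = 2
g(5) = mex{0,1} = 2
g(6) = mex{1,2} = 0
So g(6) = 0.
Grundy values for row B (subtraction set {3, 5}):
k:     0  1  2  3  4  5  6  7  8  9 10 11
g(k):  0  0  0  1  1  1  2  2  0  0  0  1
So g(11) = 1.
By the Sprague-Grundy theorem, the Grundy value of a sum of independent games is the XOR of the component values.
Combined value = 0 ⊕ 1 = 1.

1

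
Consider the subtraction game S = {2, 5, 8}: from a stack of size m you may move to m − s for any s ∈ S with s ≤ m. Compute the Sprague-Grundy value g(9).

Grundy values for subtraction set {2, 5, 8}:
g(0) = mex{} = 0
g(1) = mex{} = 0
g(2) = mex{0} = 1
g(3) = mex{0} = 1
g(4) = mex{1} = 0
g(5) = mex{0,1} = 2
g(6) = mex{0} = 1
g(7) = mex{1,2} = 0
g(8) = mex{0,1} = 2
g(9) = mex{0} = 1
So g(9) = 1.

1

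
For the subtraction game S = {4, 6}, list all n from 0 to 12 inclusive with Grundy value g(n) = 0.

Build the Grundy sequence with g(k) = mex{g(k−s) : s ∈ {4, 6}, s ≤ k}:
k:     0  1  2  3  4  5  6  7  8  9 10 11 12
g(k):  0  0  0  0  1  1  1  1  2  2  0  0  0
The P-positions (g = 0) in 0..12 are 0, 1, 2, 3, 10, 11, 12.

0, 1, 2, 3, 10, 11, 12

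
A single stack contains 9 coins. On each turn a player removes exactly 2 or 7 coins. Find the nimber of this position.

0

Grundy values for subtraction set {2, 7}:
g(0) = mex{} = 0
g(1) = mex{} = 0
g(2) = mex{0} = 1
g(3) = mex{0} = 1
g(4) = mex{1} = 0
g(5) = mex{1} = 0
g(6) = mex{0} = 1
g(7) = mex{0} = 1
g(8) = mex{0,1} = 2
g(9) = mex{1} = 0
So g(9) = 0.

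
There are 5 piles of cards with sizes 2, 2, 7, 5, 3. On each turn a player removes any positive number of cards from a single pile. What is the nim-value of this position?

1

Bitwise XOR of the heap sizes:
  010  (2)
  010  (2)
  111  (7)
  101  (5)
  011  (3)
  ---
  001  (1)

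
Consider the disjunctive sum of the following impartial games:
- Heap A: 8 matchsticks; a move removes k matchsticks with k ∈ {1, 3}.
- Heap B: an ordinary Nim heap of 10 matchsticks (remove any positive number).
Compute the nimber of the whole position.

10

Build the Grundy sequence for heap A with g(k) = mex{g(k−s) : s ∈ {1, 3}, s ≤ k}:
k:     0  1  2  3  4  5  6  7  8
g(k):  0  1  0  1  0  1  0  1  0
So g(8) = 0.
Heap B is a plain Nim heap of size 10, so its Grundy value is 10.
By the Sprague-Grundy theorem, the Grundy value of a sum of independent games is the XOR of the component values.
Combined value = 0 ⊕ 10 = 10.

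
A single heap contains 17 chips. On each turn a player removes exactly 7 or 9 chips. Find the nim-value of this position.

0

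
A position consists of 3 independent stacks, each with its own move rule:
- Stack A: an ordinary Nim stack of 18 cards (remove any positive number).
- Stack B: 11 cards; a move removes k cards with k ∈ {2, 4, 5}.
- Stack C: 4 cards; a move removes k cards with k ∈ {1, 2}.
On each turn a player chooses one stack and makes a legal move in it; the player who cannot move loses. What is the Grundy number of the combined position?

17

Stack A is a plain Nim stack of size 18, so its Grundy value is 18.
For stack B, compute g(0), g(1), … with moves {2, 4, 5}:
g(0) = mex{} = 0
g(1) = mex{} = 0
g(2) = mex{0} = 1
g(3) = mex{0} = 1
g(4) = mex{0,1} = 2
g(5) = mex{0,1} = 2
g(6) = mex{0,1,2} = 3
g(7) = mex{1,2} = 0
g(8) = mex{1,2,3} = 0
g(9) = mex{0,2} = 1
g(10) = mex{0,2,3} = 1
g(11) = mex{0,1,3} = 2
So g(11) = 2.
For stack C, compute g(0), g(1), … with moves {1, 2}:
g(0) = mex{} = 0
g(1) = mex{0} = 1
g(2) = mex{0,1} = 2
g(3) = mex{1,2} = 0
g(4) = mex{0,2} = 1
So g(4) = 1.
By the Sprague-Grundy theorem, the Grundy value of a sum of independent games is the XOR of the component values.
Combined value = 18 XOR 2 XOR 1 = 17.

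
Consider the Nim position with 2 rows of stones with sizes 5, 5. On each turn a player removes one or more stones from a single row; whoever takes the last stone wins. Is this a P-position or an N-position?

P-position

Compute the nim-sum pairwise:
5 ^ 5 = 0
The nim-sum is 0, so this is a P-position: the player to move is in a losing position under optimal play.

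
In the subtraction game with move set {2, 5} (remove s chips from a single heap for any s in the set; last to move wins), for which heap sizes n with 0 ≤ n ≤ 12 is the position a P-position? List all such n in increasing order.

0, 1, 4, 7, 8, 11

Grundy values for subtraction set {2, 5}:
g(0) = mex{} = 0
g(1) = mex{} = 0
g(2) = mex{0} = 1
g(3) = mex{0} = 1
g(4) = mex{1} = 0
g(5) = mex{0,1} = 2
g(6) = mex{0} = 1
g(7) = mex{1,2} = 0
g(8) = mex{1} = 0
g(9) = mex{0} = 1
g(10) = mex{0,2} = 1
g(11) = mex{1} = 0
g(12) = mex{0,1} = 2
The P-positions (g = 0) in 0..12 are 0, 1, 4, 7, 8, 11.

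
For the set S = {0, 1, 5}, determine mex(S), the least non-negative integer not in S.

The values 0, 1 are all present; 2 is the first non-negative integer missing from the set.

2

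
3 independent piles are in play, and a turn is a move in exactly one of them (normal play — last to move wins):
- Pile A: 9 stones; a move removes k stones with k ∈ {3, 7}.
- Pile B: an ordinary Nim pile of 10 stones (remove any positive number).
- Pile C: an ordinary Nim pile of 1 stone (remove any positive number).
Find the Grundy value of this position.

Grundy values for pile A (subtraction set {3, 7}):
k:     0  1  2  3  4  5  6  7  8  9
g(k):  0  0  0  1  1  1  0  2  2  1
So g(9) = 1.
Pile B is a plain Nim pile of size 10, so its Grundy value is 10.
Pile C is a plain Nim pile of size 1, so its Grundy value is 1.
The value of a disjunctive sum is the nim-sum of the parts.
Combined value = 1 ⊕ 10 ⊕ 1 = 10.

10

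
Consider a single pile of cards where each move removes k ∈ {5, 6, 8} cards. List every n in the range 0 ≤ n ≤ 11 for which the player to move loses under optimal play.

0, 1, 2, 3, 4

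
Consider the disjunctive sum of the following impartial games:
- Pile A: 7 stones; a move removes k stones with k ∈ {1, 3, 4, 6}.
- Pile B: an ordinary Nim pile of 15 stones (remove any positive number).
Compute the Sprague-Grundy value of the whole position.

15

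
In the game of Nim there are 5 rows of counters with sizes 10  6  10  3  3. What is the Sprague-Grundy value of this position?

6

Nim-sum: 10 ⊕ 6 ⊕ 10 ⊕ 3 ⊕ 3 = 6.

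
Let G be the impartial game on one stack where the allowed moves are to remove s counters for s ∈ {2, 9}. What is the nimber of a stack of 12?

0

Compute g(0), g(1), … for moves {2, 9}:
g(0) = mex{} = 0
g(1) = mex{} = 0
g(2) = mex{0} = 1
g(3) = mex{0} = 1
g(4) = mex{1} = 0
g(5) = mex{1} = 0
g(6) = mex{0} = 1
g(7) = mex{0} = 1
g(8) = mex{1} = 0
g(9) = mex{0,1} = 2
g(10) = mex{0} = 1
g(11) = mex{1,2} = 0
g(12) = mex{1} = 0
So g(12) = 0.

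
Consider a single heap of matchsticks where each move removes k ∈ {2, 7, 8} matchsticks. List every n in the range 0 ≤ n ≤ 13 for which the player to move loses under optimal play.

0, 1, 4, 5, 10

Grundy values for subtraction set {2, 7, 8}:
k:     0  1  2  3  4  5  6  7  8  9 10 11 12 13
g(k):  0  0  1  1  0  0  1  1  2  2  0  3  1  2
The P-positions (g = 0) in 0..13 are 0, 1, 4, 5, 10.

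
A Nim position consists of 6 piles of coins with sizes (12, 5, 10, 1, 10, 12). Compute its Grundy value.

In binary:
  1100  (12)
  0101  (5)
  1010  (10)
  0001  (1)
  1010  (10)
  1100  (12)
  ----
  0100  (4)

4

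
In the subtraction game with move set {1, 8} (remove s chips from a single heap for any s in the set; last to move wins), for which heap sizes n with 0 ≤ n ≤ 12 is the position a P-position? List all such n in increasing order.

Build the Grundy sequence with g(k) = mex{g(k−s) : s ∈ {1, 8}, s ≤ k}:
g(0) = mex{} = 0
g(1) = mex{0} = 1
g(2) = mex{1} = 0
g(3) = mex{0} = 1
g(4) = mex{1} = 0
g(5) = mex{0} = 1
g(6) = mex{1} = 0
g(7) = mex{0} = 1
g(8) = mex{0,1} = 2
g(9) = mex{1,2} = 0
g(10) = mex{0} = 1
g(11) = mex{1} = 0
g(12) = mex{0} = 1
The P-positions (g = 0) in 0..12 are 0, 2, 4, 6, 9, 11.

0, 2, 4, 6, 9, 11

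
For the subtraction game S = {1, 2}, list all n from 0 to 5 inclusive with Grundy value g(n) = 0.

0, 3

Build the Grundy sequence with g(k) = mex{g(k−s) : s ∈ {1, 2}, s ≤ k}:
g(0) = mex{} = 0
g(1) = mex{0} = 1
g(2) = mex{0,1} = 2
g(3) = mex{1,2} = 0
g(4) = mex{0,2} = 1
g(5) = mex{0,1} = 2
The P-positions (g = 0) in 0..5 are 0, 3.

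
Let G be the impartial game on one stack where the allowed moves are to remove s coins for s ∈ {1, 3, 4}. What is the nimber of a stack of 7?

Compute g(0), g(1), … for moves {1, 3, 4}:
k:     0  1  2  3  4  5  6  7
g(k):  0  1  0  1  2  3  2  0
So g(7) = 0.

0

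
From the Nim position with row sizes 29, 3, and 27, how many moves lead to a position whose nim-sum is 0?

1

In binary:
  11101  (29)
  00011  (3)
  11011  (27)
  -----
  00101  (5)
The overall nim-sum is X = 5. A row of size p has a winning move iff p XOR X < p (reduce it to p XOR X).
  29: 29 XOR 5 = 24 < 29 — winning move (to 24).
  3: 3 XOR 5 = 6 ≥ 3 — no move.
  27: 27 XOR 5 = 30 ≥ 27 — no move.
That gives 1 winning move.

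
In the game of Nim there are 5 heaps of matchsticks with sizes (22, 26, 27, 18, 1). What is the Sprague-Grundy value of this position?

Nim-sum: 22 XOR 26 XOR 27 XOR 18 XOR 1 = 4.

4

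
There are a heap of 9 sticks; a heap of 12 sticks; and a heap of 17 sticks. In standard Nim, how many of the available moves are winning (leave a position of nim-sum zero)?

Nim-sum: 9 ⊕ 12 ⊕ 17 = 20.
The overall nim-sum is X = 20. A heap of size p has a winning move iff p XOR X < p (reduce it to p XOR X).
  9: 9 XOR 20 = 29 ≥ 9 — no move.
  12: 12 XOR 20 = 24 ≥ 12 — no move.
  17: 17 XOR 20 = 5 < 17 — winning move (to 5).
That gives 1 winning move.

1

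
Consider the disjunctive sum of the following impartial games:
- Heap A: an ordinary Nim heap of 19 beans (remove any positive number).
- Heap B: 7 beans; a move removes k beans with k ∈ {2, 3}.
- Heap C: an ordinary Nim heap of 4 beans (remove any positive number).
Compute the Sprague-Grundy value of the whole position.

Heap A is a plain Nim heap of size 19, so its Grundy value is 19.
For heap B, compute g(0), g(1), … with moves {2, 3}:
k:     0  1  2  3  4  5  6  7
g(k):  0  0  1  1  2  0  0  1
So g(7) = 1.
Heap C is a plain Nim heap of size 4, so its Grundy value is 4.
By the Sprague-Grundy theorem, the Grundy value of a sum of independent games is the XOR of the component values.
Combined value = 19 ⊕ 1 ⊕ 4 = 22.

22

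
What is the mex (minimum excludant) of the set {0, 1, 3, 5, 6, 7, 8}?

2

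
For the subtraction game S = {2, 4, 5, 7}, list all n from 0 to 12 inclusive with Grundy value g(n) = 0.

0, 1, 9, 10

Grundy values for subtraction set {2, 4, 5, 7}:
g(0) = mex{} = 0
g(1) = mex{} = 0
g(2) = mex{0} = 1
g(3) = mex{0} = 1
g(4) = mex{0,1} = 2
g(5) = mex{0,1} = 2
g(6) = mex{0,1,2} = 3
g(7) = mex{0,1,2} = 3
g(8) = mex{0,1,2,3} = 4
g(9) = mex{1,2,3} = 0
g(10) = mex{1,2,3,4} = 0
g(11) = mex{0,2,3} = 1
g(12) = mex{0,2,3,4} = 1
The P-positions (g = 0) in 0..12 are 0, 1, 9, 10.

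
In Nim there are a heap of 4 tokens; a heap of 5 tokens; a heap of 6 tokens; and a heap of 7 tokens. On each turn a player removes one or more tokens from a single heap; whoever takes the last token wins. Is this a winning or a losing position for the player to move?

Losing position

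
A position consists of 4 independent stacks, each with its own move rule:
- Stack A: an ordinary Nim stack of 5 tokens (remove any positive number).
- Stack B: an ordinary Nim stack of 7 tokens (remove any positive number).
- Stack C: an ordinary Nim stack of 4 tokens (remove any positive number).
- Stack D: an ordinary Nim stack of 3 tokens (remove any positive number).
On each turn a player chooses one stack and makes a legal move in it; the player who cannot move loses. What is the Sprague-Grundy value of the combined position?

Stack A is a plain Nim stack of size 5, so its Grundy value is 5.
Stack B is a plain Nim stack of size 7, so its Grundy value is 7.
Stack C is a plain Nim stack of size 4, so its Grundy value is 4.
Stack D is a plain Nim stack of size 3, so its Grundy value is 3.
By the Sprague-Grundy theorem, the Grundy value of a sum of independent games is the XOR of the component values.
Combined value = 5 ⊕ 7 ⊕ 4 ⊕ 3 = 5.

5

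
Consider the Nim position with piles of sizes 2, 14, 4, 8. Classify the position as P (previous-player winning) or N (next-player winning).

Bitwise XOR of the heap sizes:
  0010  (2)
  1110  (14)
  0100  (4)
  1000  (8)
  ----
  0000  (0)
The nim-sum is 0, so this is a P-position: the player to move is in a losing position under optimal play.

P-position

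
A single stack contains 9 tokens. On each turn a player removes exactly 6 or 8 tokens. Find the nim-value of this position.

1

Compute g(0), g(1), … for moves {6, 8}:
k:     0  1  2  3  4  5  6  7  8  9
g(k):  0  0  0  0  0  0  1  1  1  1
So g(9) = 1.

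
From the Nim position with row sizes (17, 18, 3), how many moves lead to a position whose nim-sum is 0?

Nim-sum: 17 XOR 18 XOR 3 = 0.
The nim-sum is already 0, so every move leaves a nonzero nim-sum — there are no winning moves.

0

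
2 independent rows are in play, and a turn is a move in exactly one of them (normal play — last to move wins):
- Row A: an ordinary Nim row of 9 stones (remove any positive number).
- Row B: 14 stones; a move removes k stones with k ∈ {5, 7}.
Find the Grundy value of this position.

Row A is a plain Nim row of size 9, so its Grundy value is 9.
Grundy values for row B (subtraction set {5, 7}):
g(0) = mex{} = 0
g(1) = mex{} = 0
g(2) = mex{} = 0
g(3) = mex{} = 0
g(4) = mex{} = 0
g(5) = mex{0} = 1
g(6) = mex{0} = 1
g(7) = mex{0} = 1
g(8) = mex{0} = 1
g(9) = mex{0} = 1
g(10) = mex{0,1} = 2
g(11) = mex{0,1} = 2
g(12) = mex{1} = 0
g(13) = mex{1} = 0
g(14) = mex{1} = 0
So g(14) = 0.
By the Sprague-Grundy theorem, the Grundy value of a sum of independent games is the XOR of the component values.
Combined value = 9 XOR 0 = 9.

9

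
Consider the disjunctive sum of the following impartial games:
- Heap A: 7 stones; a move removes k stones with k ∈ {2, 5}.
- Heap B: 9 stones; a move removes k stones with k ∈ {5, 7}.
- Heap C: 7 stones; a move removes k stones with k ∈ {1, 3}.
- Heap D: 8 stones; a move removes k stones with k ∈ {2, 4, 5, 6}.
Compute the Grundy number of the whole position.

0

Build the Grundy sequence for heap A with g(k) = mex{g(k−s) : s ∈ {2, 5}, s ≤ k}:
g(0) = mex{} = 0
g(1) = mex{} = 0
g(2) = mex{0} = 1
g(3) = mex{0} = 1
g(4) = mex{1} = 0
g(5) = mex{0,1} = 2
g(6) = mex{0} = 1
g(7) = mex{1,2} = 0
So g(7) = 0.
Build the Grundy sequence for heap B with g(k) = mex{g(k−s) : s ∈ {5, 7}, s ≤ k}:
k:     0  1  2  3  4  5  6  7  8  9
g(k):  0  0  0  0  0  1  1  1  1  1
So g(9) = 1.
Build the Grundy sequence for heap C with g(k) = mex{g(k−s) : s ∈ {1, 3}, s ≤ k}:
k:     0  1  2  3  4  5  6  7
g(k):  0  1  0  1  0  1  0  1
So g(7) = 1.
Build the Grundy sequence for heap D with g(k) = mex{g(k−s) : s ∈ {2, 4, 5, 6}, s ≤ k}:
g(0) = mex{} = 0
g(1) = mex{} = 0
g(2) = mex{0} = 1
g(3) = mex{0} = 1
g(4) = mex{0,1} = 2
g(5) = mex{0,1} = 2
g(6) = mex{0,1,2} = 3
g(7) = mex{0,1,2} = 3
g(8) = mex{1,2,3} = 0
So g(8) = 0.
The value of a disjunctive sum is the nim-sum of the parts.
Combined value = 0 ⊕ 1 ⊕ 1 ⊕ 0 = 0.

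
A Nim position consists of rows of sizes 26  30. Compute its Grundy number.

In binary:
  11010  (26)
  11110  (30)
  -----
  00100  (4)

4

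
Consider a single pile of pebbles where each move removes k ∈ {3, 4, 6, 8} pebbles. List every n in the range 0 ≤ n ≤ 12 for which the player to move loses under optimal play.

0, 1, 2, 11, 12

Build the Grundy sequence with g(k) = mex{g(k−s) : s ∈ {3, 4, 6, 8}, s ≤ k}:
g(0) = mex{} = 0
g(1) = mex{} = 0
g(2) = mex{} = 0
g(3) = mex{0} = 1
g(4) = mex{0} = 1
g(5) = mex{0} = 1
g(6) = mex{0,1} = 2
g(7) = mex{0,1} = 2
g(8) = mex{0,1} = 2
g(9) = mex{0,1,2} = 3
g(10) = mex{0,1,2} = 3
g(11) = mex{1,2} = 0
g(12) = mex{1,2,3} = 0
The P-positions (g = 0) in 0..12 are 0, 1, 2, 11, 12.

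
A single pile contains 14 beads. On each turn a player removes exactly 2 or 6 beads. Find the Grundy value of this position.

1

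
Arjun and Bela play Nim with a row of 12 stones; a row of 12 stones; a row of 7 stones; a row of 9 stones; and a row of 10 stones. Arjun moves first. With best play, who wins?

Compute the nim-sum pairwise:
12 ⊕ 12 = 0
0 ⊕ 7 = 7
7 ⊕ 9 = 14
14 ⊕ 10 = 4
The nim-sum is 4 ≠ 0, so this is an N-position: the player to move can win; Arjun has a winning move.

Arjun wins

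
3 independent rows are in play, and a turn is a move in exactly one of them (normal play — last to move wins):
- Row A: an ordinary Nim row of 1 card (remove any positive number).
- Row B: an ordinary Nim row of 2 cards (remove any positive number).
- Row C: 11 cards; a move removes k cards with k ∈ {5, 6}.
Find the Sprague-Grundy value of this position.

Row A is a plain Nim row of size 1, so its Grundy value is 1.
Row B is a plain Nim row of size 2, so its Grundy value is 2.
Build the Grundy sequence for row C with g(k) = mex{g(k−s) : s ∈ {5, 6}, s ≤ k}:
k:     0  1  2  3  4  5  6  7  8  9 10 11
g(k):  0  0  0  0  0  1  1  1  1  1  2  0
So g(11) = 0.
The value of a disjunctive sum is the nim-sum of the parts.
Combined value = 1 ⊕ 2 ⊕ 0 = 3.

3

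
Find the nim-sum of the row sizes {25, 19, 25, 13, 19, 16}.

29

Nim-sum: 25 ^ 19 ^ 25 ^ 13 ^ 19 ^ 16 = 29.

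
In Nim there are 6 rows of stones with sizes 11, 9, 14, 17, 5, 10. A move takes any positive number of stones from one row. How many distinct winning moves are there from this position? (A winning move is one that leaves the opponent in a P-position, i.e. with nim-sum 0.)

Compute the nim-sum pairwise:
11 ⊕ 9 = 2
2 ⊕ 14 = 12
12 ⊕ 17 = 29
29 ⊕ 5 = 24
24 ⊕ 10 = 18
The overall nim-sum is X = 18. A row of size p has a winning move iff p XOR X < p (reduce it to p XOR X).
  11: 11 XOR 18 = 25 ≥ 11 — no move.
  9: 9 XOR 18 = 27 ≥ 9 — no move.
  14: 14 XOR 18 = 28 ≥ 14 — no move.
  17: 17 XOR 18 = 3 < 17 — winning move (to 3).
  5: 5 XOR 18 = 23 ≥ 5 — no move.
  10: 10 XOR 18 = 24 ≥ 10 — no move.
That gives 1 winning move.

1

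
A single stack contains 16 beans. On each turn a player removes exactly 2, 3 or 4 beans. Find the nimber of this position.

Compute g(0), g(1), … for moves {2, 3, 4}:
k:     0  1  2  3  4  5  6  7  8  9 10 11 12 13 14 15 16
g(k):  0  0  1  1  2  2  0  0  1  1  2  2  0  0  1  1  2
So g(16) = 2.

2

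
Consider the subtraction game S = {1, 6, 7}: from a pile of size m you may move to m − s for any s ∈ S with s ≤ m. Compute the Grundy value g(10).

Build the Grundy sequence with g(k) = mex{g(k−s) : s ∈ {1, 6, 7}, s ≤ k}:
g(0) = mex{} = 0
g(1) = mex{0} = 1
g(2) = mex{1} = 0
g(3) = mex{0} = 1
g(4) = mex{1} = 0
g(5) = mex{0} = 1
g(6) = mex{0,1} = 2
g(7) = mex{0,1,2} = 3
g(8) = mex{0,1,3} = 2
g(9) = mex{0,1,2} = 3
g(10) = mex{0,1,3} = 2
So g(10) = 2.

2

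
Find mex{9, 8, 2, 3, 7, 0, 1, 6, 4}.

5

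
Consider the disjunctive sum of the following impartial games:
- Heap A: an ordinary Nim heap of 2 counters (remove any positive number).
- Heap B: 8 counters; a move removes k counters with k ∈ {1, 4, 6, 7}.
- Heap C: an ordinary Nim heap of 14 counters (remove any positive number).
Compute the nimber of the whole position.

15

Heap A is a plain Nim heap of size 2, so its Grundy value is 2.
For heap B, compute g(0), g(1), … with moves {1, 4, 6, 7}:
g(0) = mex{} = 0
g(1) = mex{0} = 1
g(2) = mex{1} = 0
g(3) = mex{0} = 1
g(4) = mex{0,1} = 2
g(5) = mex{1,2} = 0
g(6) = mex{0} = 1
g(7) = mex{0,1} = 2
g(8) = mex{0,1,2} = 3
So g(8) = 3.
Heap C is a plain Nim heap of size 14, so its Grundy value is 14.
The value of a disjunctive sum is the nim-sum of the parts.
Combined value = 2 XOR 3 XOR 14 = 15.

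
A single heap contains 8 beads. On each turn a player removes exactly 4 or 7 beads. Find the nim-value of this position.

Compute g(0), g(1), … for moves {4, 7}:
g(0) = mex{} = 0
g(1) = mex{} = 0
g(2) = mex{} = 0
g(3) = mex{} = 0
g(4) = mex{0} = 1
g(5) = mex{0} = 1
g(6) = mex{0} = 1
g(7) = mex{0} = 1
g(8) = mex{0,1} = 2
So g(8) = 2.

2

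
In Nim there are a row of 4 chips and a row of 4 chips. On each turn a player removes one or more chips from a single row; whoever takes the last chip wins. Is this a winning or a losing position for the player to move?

Losing position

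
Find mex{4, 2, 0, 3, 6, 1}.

5

The values 0, 1, 2, 3, 4 are all present; 5 is the first non-negative integer missing from the set.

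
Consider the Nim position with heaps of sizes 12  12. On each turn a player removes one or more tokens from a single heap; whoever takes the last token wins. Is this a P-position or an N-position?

Bitwise XOR of the heap sizes:
  1100  (12)
  1100  (12)
  ----
  0000  (0)
The nim-sum is 0, so this is a P-position: the player to move is in a losing position under optimal play.

P-position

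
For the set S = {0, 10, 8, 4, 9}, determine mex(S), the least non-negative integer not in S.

0 is in the set but 1 is not, so the mex is 1.

1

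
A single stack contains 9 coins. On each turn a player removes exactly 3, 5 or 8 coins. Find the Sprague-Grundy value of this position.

3

Compute g(0), g(1), … for moves {3, 5, 8}:
g(0) = mex{} = 0
g(1) = mex{} = 0
g(2) = mex{} = 0
g(3) = mex{0} = 1
g(4) = mex{0} = 1
g(5) = mex{0} = 1
g(6) = mex{0,1} = 2
g(7) = mex{0,1} = 2
g(8) = mex{0,1} = 2
g(9) = mex{0,1,2} = 3
So g(9) = 3.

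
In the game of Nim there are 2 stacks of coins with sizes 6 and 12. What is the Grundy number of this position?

Compute the nim-sum pairwise:
6 ⊕ 12 = 10

10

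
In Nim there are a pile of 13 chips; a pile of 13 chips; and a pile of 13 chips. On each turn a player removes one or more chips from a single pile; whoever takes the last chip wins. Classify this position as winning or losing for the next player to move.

Compute the nim-sum pairwise:
13 ⊕ 13 = 0
0 ⊕ 13 = 13
The nim-sum is 13 ≠ 0, so this is an N-position: the player to move can win.

Winning position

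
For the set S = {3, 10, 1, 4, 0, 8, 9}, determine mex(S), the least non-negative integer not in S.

The values 0, 1 are all present; 2 is the first non-negative integer missing from the set.

2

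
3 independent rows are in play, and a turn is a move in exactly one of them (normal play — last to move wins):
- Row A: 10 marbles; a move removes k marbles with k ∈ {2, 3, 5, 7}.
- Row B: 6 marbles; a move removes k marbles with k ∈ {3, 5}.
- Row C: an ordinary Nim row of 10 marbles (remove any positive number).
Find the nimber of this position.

8

Build the Grundy sequence for row A with g(k) = mex{g(k−s) : s ∈ {2, 3, 5, 7}, s ≤ k}:
k:     0  1  2  3  4  5  6  7  8  9 10
g(k):  0  0  1  1  2  2  3  3  4  0  0
So g(10) = 0.
For row B, compute g(0), g(1), … with moves {3, 5}:
k:     0  1  2  3  4  5  6
g(k):  0  0  0  1  1  1  2
So g(6) = 2.
Row C is a plain Nim row of size 10, so its Grundy value is 10.
By the Sprague-Grundy theorem, the Grundy value of a sum of independent games is the XOR of the component values.
Combined value = 0 ⊕ 2 ⊕ 10 = 8.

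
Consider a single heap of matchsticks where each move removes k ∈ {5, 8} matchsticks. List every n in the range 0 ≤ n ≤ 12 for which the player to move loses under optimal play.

0, 1, 2, 3, 4

Build the Grundy sequence with g(k) = mex{g(k−s) : s ∈ {5, 8}, s ≤ k}:
g(0) = mex{} = 0
g(1) = mex{} = 0
g(2) = mex{} = 0
g(3) = mex{} = 0
g(4) = mex{} = 0
g(5) = mex{0} = 1
g(6) = mex{0} = 1
g(7) = mex{0} = 1
g(8) = mex{0} = 1
g(9) = mex{0} = 1
g(10) = mex{0,1} = 2
g(11) = mex{0,1} = 2
g(12) = mex{0,1} = 2
The P-positions (g = 0) in 0..12 are 0, 1, 2, 3, 4.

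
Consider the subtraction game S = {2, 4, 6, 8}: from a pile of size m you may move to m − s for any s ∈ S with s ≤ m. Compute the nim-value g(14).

2

Compute g(0), g(1), … for moves {2, 4, 6, 8}:
g(0) = mex{} = 0
g(1) = mex{} = 0
g(2) = mex{0} = 1
g(3) = mex{0} = 1
g(4) = mex{0,1} = 2
g(5) = mex{0,1} = 2
g(6) = mex{0,1,2} = 3
g(7) = mex{0,1,2} = 3
g(8) = mex{0,1,2,3} = 4
g(9) = mex{0,1,2,3} = 4
g(10) = mex{1,2,3,4} = 0
g(11) = mex{1,2,3,4} = 0
g(12) = mex{0,2,3,4} = 1
g(13) = mex{0,2,3,4} = 1
g(14) = mex{0,1,3,4} = 2
So g(14) = 2.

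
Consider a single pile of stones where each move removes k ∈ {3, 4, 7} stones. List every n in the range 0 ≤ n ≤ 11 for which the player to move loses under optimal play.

0, 1, 2, 10, 11

Build the Grundy sequence with g(k) = mex{g(k−s) : s ∈ {3, 4, 7}, s ≤ k}:
k:     0  1  2  3  4  5  6  7  8  9 10 11
g(k):  0  0  0  1  1  1  2  2  2  3  0  0
The P-positions (g = 0) in 0..11 are 0, 1, 2, 10, 11.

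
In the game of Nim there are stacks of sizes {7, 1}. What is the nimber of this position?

6

Compute the nim-sum pairwise:
7 ^ 1 = 6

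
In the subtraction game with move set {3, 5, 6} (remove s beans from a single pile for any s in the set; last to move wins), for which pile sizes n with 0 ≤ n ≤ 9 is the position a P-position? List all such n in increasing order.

0, 1, 2, 9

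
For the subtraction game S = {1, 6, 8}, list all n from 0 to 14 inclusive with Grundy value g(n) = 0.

Build the Grundy sequence with g(k) = mex{g(k−s) : s ∈ {1, 6, 8}, s ≤ k}:
k:     0  1  2  3  4  5  6  7  8  9 10 11 12 13 14
g(k):  0  1  0  1  0  1  2  0  1  0  1  0  1  2  0
The P-positions (g = 0) in 0..14 are 0, 2, 4, 7, 9, 11, 14.

0, 2, 4, 7, 9, 11, 14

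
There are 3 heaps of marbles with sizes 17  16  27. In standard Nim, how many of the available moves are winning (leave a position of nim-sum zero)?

Nim-sum: 17 ⊕ 16 ⊕ 27 = 26.
The overall nim-sum is X = 26. A heap of size p has a winning move iff p XOR X < p (reduce it to p XOR X).
  17: 17 XOR 26 = 11 < 17 — winning move (to 11).
  16: 16 XOR 26 = 10 < 16 — winning move (to 10).
  27: 27 XOR 26 = 1 < 27 — winning move (to 1).
That gives 3 winning moves.

3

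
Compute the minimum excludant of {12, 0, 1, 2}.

The values 0, 1, 2 are all present; 3 is the first non-negative integer missing from the set.

3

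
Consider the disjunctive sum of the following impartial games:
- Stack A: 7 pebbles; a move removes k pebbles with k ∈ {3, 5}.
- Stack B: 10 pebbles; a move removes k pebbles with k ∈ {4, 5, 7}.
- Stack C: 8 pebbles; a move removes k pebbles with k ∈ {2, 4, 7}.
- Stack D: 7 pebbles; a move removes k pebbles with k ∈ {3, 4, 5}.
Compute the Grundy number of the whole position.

3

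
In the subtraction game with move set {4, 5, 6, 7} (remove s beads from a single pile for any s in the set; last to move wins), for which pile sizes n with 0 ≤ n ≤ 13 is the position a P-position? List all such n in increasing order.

0, 1, 2, 3, 11, 12, 13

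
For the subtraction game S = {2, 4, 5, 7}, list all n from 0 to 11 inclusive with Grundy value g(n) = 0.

0, 1, 9, 10

Compute g(0), g(1), … for moves {2, 4, 5, 7}:
g(0) = mex{} = 0
g(1) = mex{} = 0
g(2) = mex{0} = 1
g(3) = mex{0} = 1
g(4) = mex{0,1} = 2
g(5) = mex{0,1} = 2
g(6) = mex{0,1,2} = 3
g(7) = mex{0,1,2} = 3
g(8) = mex{0,1,2,3} = 4
g(9) = mex{1,2,3} = 0
g(10) = mex{1,2,3,4} = 0
g(11) = mex{0,2,3} = 1
The P-positions (g = 0) in 0..11 are 0, 1, 9, 10.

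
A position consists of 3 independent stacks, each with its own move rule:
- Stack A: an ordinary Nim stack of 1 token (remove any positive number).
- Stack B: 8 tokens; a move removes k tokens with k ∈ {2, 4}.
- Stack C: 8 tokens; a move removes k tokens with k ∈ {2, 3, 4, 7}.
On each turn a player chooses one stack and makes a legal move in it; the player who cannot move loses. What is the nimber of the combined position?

1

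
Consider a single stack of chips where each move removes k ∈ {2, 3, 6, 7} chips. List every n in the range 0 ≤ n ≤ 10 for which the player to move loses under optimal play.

Grundy values for subtraction set {2, 3, 6, 7}:
g(0) = mex{} = 0
g(1) = mex{} = 0
g(2) = mex{0} = 1
g(3) = mex{0} = 1
g(4) = mex{0,1} = 2
g(5) = mex{1} = 0
g(6) = mex{0,1,2} = 3
g(7) = mex{0,2} = 1
g(8) = mex{0,1,3} = 2
g(9) = mex{1,3} = 0
g(10) = mex{1,2} = 0
The P-positions (g = 0) in 0..10 are 0, 1, 5, 9, 10.

0, 1, 5, 9, 10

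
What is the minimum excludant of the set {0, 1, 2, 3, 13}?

4

The values 0, 1, 2, 3 are all present; 4 is the first non-negative integer missing from the set.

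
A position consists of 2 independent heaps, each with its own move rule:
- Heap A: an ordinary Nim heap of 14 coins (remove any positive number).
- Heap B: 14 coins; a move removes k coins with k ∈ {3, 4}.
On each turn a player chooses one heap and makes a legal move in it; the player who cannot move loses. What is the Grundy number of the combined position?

Heap A is a plain Nim heap of size 14, so its Grundy value is 14.
For heap B, compute g(0), g(1), … with moves {3, 4}:
g(0) = mex{} = 0
g(1) = mex{} = 0
g(2) = mex{} = 0
g(3) = mex{0} = 1
g(4) = mex{0} = 1
g(5) = mex{0} = 1
g(6) = mex{0,1} = 2
g(7) = mex{1} = 0
g(8) = mex{1} = 0
g(9) = mex{1,2} = 0
g(10) = mex{0,2} = 1
g(11) = mex{0} = 1
g(12) = mex{0} = 1
g(13) = mex{0,1} = 2
g(14) = mex{1} = 0
So g(14) = 0.
By the Sprague-Grundy theorem, the Grundy value of a sum of independent games is the XOR of the component values.
Combined value = 14 XOR 0 = 14.

14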